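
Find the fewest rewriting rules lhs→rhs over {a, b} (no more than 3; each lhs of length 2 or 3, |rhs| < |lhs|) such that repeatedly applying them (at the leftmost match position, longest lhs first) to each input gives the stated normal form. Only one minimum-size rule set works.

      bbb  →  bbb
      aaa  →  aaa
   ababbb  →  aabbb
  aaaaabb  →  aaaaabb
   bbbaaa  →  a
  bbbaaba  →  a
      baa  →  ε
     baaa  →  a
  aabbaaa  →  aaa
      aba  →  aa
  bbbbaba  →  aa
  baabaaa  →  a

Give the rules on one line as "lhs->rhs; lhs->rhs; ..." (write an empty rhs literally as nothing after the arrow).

ba->a; baa->

  | bbb
  | aaa
  | ababbb => aabbb
  | aaaaabb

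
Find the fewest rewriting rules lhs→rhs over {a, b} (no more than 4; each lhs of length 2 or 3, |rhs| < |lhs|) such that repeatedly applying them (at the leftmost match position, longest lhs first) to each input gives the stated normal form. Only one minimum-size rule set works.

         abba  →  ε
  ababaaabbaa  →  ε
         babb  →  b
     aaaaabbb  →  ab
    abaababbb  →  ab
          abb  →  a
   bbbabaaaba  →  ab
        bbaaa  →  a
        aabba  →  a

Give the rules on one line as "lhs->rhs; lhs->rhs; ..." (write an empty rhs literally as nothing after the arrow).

  | abba => aa => ε
  | ababaaabbaa => abbaaabbaa => aaaabbaa => aabbaa => bbaa => aa => ε
  | babb => bbb => b
  | aaaaabbb => aaabbb => abbb => ab

aa->; ba->b; baa->ab; bb->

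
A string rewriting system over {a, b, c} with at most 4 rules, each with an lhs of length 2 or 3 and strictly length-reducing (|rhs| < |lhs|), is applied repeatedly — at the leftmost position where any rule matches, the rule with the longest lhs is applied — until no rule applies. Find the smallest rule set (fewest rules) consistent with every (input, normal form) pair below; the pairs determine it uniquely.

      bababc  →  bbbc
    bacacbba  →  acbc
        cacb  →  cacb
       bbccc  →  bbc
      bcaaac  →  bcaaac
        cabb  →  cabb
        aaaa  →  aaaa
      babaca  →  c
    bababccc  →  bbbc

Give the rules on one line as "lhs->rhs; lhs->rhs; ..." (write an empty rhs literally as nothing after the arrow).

  | bababc => bbabc => bbbc
  | bacacbba => ccacbba => acbba => acbc
  | cacb
  | bbccc => bbc

ba->c; bab->bb; cc->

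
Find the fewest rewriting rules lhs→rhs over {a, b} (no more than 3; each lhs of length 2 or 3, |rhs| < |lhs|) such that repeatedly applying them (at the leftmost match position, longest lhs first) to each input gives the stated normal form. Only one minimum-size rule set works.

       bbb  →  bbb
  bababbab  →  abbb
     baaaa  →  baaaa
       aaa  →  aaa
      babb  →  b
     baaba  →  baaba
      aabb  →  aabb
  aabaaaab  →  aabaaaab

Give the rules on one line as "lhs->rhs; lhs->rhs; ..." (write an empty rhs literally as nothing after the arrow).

  | bbb
  | bababbab => abbab => abbb
  | baaaa
  | aaa

bab->; bba->bb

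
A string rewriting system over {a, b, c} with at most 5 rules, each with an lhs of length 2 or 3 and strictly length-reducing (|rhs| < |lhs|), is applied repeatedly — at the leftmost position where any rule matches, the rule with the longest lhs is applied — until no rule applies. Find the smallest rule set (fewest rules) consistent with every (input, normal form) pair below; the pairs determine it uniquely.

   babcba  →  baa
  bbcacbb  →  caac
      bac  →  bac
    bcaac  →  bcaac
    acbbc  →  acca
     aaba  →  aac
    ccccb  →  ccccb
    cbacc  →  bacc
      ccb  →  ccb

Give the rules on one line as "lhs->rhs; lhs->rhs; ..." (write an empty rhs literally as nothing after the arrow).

  | babcba => babba => baa
  | bbcacbb => caacbb => caac
  | bac
  | bcaac

aba->ac; bb->; bbc->ca; cba->ba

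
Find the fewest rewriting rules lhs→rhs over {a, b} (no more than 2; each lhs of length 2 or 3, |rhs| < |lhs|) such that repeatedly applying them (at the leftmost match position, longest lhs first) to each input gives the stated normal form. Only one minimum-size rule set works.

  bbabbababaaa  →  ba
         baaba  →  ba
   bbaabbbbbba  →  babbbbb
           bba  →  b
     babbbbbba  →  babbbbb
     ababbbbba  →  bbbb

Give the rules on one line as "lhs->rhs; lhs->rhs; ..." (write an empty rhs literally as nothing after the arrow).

  | bbabbababaaa => bbbababaaa => bbbabaaa => bbbaaa => bbaa => ba
  | baaba => ba
  | bbaabbbbbba => babbbbbba => babbbbb
  | bba => b

aba->; bba->b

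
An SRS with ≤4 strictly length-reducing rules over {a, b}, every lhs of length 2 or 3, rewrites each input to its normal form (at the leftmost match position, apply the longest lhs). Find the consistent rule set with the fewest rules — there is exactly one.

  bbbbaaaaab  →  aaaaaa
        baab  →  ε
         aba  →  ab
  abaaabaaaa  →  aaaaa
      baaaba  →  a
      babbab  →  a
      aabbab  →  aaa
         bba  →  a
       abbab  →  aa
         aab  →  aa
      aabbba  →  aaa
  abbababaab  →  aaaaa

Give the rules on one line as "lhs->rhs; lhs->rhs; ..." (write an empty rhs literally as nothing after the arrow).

aab->aa; ba->b; bb->; bbb->ab

  | bbbbaaaaab => abbaaaaab => aaaaaab => aaaaaa
  | baab => bab => bb => ε
  | aba => ab
  | abaaabaaaa => abaabaaaa => ababaaaa => abbaaaa => aaaaa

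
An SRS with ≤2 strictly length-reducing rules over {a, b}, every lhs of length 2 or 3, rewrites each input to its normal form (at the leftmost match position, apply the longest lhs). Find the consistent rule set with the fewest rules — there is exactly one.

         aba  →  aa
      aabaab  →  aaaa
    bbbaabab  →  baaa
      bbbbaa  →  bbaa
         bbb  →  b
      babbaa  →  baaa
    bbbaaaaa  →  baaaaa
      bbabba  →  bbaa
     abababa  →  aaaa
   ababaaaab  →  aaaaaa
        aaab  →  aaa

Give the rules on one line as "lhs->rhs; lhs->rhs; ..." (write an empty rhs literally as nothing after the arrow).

ab->a; bbb->b

  | aba => aa
  | aabaab => aaaab => aaaa
  | bbbaabab => baabab => baaab => baaa
  | bbbbaa => bbaa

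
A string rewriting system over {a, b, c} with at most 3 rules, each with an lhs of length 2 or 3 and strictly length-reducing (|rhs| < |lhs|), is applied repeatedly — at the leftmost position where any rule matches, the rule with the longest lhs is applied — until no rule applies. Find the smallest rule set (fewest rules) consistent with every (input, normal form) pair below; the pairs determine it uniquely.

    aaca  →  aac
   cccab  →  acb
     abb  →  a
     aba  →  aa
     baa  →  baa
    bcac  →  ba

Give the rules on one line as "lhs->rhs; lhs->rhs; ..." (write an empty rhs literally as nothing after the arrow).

  | aaca => aac
  | cccab => acab => acb
  | abb => ab => a
  | aba => aa

ab->a; ca->c; cc->a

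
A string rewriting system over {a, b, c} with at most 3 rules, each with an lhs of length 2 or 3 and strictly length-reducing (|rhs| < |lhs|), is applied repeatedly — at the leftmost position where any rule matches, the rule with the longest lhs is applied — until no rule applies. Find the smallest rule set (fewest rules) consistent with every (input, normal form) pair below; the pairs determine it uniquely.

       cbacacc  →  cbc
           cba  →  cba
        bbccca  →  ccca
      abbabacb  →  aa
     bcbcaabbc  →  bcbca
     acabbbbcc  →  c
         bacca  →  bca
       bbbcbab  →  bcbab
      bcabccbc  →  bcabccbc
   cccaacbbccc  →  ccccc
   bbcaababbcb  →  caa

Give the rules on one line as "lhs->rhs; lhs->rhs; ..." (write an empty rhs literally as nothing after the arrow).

ac->; bb->

  | cbacacc => cbacc => cbc
  | cba
  | bbccca => ccca
  | abbabacb => aabacb => aabb => aa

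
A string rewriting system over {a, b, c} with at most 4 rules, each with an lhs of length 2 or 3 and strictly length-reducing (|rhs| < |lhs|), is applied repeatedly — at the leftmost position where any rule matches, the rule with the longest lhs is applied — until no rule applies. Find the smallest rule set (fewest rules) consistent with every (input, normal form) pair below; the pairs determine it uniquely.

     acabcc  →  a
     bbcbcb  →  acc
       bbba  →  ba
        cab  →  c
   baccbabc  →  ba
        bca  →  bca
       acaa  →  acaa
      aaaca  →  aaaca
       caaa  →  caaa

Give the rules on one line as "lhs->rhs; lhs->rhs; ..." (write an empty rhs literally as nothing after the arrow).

  | acabcc => acbcc => accc => a
  | bbcbcb => acbcb => accb => acc
  | bbba => aba => ba
  | cab => cb => c

ab->b; bb->a; cb->c; ccc->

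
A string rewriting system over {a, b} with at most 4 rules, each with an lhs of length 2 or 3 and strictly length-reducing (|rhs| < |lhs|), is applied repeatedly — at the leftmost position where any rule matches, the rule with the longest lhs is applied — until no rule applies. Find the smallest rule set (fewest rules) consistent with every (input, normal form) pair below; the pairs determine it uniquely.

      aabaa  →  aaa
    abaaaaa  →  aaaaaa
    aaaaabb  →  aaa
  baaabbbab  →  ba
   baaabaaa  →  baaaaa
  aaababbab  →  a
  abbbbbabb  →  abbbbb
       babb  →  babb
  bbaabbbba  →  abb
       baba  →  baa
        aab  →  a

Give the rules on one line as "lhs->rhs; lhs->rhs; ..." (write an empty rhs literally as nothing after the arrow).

aab->a; aba->aa; bba->

  | aabaa => aaa
  | abaaaaa => aaaaaa
  | aaaaabb => aaaab => aaa
  | baaabbbab => baabbab => babab => baab => ba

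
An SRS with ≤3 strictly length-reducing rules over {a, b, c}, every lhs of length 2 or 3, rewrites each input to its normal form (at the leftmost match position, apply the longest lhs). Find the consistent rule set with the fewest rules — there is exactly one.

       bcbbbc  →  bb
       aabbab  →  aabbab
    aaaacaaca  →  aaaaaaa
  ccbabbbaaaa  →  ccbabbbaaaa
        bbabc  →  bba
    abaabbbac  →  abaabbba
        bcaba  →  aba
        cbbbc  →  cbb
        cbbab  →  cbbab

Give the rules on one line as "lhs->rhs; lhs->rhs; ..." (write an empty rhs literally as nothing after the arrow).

  | bcbbbc => bbbc => bb
  | aabbab
  | aaaacaaca => aaaaaaca => aaaaaaa
  | ccbabbbaaaa

ac->a; bc->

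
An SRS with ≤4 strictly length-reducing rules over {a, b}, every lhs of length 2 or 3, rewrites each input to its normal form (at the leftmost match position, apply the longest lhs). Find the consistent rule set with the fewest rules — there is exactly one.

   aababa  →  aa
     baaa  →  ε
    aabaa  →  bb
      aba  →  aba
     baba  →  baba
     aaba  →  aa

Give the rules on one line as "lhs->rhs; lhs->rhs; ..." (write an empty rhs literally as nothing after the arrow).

  | aababa => aaba => aa
  | baaa => bbb => ε
  | aabaa => aaa => bb
  | aba

aaa->bb; aab->a; bbb->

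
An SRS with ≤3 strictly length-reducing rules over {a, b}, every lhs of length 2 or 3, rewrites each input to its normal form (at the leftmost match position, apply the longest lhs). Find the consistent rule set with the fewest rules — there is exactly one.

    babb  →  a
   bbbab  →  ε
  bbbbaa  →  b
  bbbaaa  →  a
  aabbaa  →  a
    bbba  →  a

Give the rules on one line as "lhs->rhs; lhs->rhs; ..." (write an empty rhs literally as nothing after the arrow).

aa->; ab->; bb->a

  | babb => bb => a
  | bbbab => abab => ab => ε
  | bbbbaa => abbaa => baa => b
  | bbbaaa => abaaa => aaa => a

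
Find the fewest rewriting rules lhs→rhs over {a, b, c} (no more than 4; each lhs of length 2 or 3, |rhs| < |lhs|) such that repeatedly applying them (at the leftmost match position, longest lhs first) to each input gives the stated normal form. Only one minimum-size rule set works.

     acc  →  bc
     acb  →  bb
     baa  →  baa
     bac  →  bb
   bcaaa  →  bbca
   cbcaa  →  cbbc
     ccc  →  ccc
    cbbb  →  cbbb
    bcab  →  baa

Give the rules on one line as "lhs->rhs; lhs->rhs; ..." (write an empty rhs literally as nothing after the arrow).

  | acc => bc
  | acb => bb
  | baa
  | bac => bb

ac->b; caa->bc; cab->aa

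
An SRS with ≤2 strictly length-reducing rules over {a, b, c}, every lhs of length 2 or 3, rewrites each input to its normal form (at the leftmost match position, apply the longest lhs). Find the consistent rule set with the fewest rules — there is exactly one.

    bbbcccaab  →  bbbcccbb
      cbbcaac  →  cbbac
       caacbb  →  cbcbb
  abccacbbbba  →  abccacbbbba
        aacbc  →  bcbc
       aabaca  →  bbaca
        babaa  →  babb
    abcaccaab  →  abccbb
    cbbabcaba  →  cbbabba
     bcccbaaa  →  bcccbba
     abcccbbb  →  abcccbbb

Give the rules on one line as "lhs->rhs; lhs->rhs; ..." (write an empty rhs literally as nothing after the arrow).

  | bbbcccaab => bbbcccbb
  | cbbcaac => cbbac
  | caacbb => cbcbb
  | abccacbbbba

aa->b; bca->b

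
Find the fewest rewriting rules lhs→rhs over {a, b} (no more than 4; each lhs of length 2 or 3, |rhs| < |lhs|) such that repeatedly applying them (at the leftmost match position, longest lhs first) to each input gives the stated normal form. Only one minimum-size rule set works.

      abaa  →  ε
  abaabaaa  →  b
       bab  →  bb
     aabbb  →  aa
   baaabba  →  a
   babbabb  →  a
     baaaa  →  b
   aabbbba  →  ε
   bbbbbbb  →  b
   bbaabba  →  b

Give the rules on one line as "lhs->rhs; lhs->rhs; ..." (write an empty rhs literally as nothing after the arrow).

  | abaa => aaa => ε
  | abaabaaa => aaabaaa => baaa => baa => ba => b
  | bab => bb
  | aabbb => aabb => aab => aa

aaa->; ab->a; ba->b; bbb->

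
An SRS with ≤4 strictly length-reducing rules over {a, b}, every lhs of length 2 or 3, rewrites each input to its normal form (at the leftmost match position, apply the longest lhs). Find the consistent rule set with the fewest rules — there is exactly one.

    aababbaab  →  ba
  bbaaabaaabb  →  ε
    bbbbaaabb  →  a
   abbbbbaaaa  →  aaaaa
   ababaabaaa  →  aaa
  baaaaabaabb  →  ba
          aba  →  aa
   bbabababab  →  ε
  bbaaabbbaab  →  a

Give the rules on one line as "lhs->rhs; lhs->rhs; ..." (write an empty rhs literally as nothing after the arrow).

aab->b; ab->a; bb->

  | aababbaab => babbaab => babaab => baaab => bab => ba
  | bbaaabaaabb => aaabaaabb => abaaabb => aaaabb => aabb => bb => ε
  | bbbbaaabb => bbaaabb => aaabb => abb => ab => a
  | abbbbbaaaa => abbbbaaaa => abbbaaaa => abbaaaa => abaaaa => aaaaa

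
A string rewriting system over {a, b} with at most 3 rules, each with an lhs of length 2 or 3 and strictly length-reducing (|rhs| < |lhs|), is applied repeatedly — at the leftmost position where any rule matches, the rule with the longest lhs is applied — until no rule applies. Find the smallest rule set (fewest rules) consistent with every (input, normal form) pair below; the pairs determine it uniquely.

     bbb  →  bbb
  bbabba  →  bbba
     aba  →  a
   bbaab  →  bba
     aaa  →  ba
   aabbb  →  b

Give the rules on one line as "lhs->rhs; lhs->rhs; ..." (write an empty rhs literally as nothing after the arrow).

  | bbb
  | bbabba => bbba
  | aba => a
  | bbaab => bba

aaa->ba; ab->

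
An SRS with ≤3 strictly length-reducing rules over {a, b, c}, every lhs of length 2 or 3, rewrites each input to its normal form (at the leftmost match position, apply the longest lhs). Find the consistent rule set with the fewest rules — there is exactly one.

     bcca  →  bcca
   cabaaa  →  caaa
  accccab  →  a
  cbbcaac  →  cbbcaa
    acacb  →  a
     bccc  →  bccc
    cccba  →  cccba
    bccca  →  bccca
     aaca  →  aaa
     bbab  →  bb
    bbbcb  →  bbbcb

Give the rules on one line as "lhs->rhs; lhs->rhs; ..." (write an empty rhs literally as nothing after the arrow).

  | bcca
  | cabaaa => caaa
  | accccab => acccab => accab => acab => aab => a
  | cbbcaac => cbbcaa

ab->; ac->a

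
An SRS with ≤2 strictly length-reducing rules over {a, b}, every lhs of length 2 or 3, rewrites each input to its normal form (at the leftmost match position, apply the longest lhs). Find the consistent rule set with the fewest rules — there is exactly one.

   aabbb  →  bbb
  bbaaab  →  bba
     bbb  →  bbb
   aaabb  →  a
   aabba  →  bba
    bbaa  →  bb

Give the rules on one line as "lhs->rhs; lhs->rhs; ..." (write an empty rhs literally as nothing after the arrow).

  | aabbb => bbb
  | bbaaab => bbab => bba
  | bbb
  | aaabb => abb => ab => a

aa->; ab->a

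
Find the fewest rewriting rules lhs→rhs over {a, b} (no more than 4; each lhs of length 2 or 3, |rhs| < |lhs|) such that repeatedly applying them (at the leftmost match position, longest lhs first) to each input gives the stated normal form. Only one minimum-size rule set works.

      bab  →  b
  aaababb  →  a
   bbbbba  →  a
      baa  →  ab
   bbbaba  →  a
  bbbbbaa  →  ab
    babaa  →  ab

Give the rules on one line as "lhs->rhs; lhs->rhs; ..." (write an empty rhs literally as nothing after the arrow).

  | bab => b
  | aaababb => aababb => ababb => abb => aa => a
  | bbbbba => abbba => aaba => aba => a
  | baa => ab

aa->a; ba->; baa->ab; bb->a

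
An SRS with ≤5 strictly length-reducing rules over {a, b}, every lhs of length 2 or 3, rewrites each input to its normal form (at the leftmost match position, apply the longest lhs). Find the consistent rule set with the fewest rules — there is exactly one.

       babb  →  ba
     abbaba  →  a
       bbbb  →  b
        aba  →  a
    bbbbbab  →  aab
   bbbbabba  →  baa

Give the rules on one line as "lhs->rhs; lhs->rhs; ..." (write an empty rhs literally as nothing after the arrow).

  | babb => ba
  | abbaba => aaba => abb => a
  | bbbb => b
  | aba => bb => a

aba->bb; abb->a; bb->a; bbb->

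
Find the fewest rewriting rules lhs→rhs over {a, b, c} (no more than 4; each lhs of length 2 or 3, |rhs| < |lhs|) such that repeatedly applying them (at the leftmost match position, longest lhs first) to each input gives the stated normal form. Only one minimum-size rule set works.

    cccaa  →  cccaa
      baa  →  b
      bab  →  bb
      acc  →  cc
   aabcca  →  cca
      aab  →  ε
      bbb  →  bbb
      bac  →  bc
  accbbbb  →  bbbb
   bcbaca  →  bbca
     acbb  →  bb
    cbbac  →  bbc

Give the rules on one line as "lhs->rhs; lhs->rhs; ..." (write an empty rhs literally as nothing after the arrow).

  | cccaa
  | baa => ba => b
  | bab => bb
  | acc => cc

aab->; ac->c; ba->b; cb->b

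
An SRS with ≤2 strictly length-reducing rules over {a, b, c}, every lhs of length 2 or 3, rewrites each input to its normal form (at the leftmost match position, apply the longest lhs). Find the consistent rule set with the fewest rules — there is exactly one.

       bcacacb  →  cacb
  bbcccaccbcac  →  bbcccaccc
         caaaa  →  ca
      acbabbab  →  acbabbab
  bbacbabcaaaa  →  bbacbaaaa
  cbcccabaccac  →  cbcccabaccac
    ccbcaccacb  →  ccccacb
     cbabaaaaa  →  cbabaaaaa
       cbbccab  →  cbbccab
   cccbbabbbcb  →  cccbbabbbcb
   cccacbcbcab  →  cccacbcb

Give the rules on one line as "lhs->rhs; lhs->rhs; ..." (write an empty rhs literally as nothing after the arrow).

bca->; caa->ca

  | bcacacb => cacb
  | bbcccaccbcac => bbcccaccc
  | caaaa => caaa => caa => ca
  | acbabbab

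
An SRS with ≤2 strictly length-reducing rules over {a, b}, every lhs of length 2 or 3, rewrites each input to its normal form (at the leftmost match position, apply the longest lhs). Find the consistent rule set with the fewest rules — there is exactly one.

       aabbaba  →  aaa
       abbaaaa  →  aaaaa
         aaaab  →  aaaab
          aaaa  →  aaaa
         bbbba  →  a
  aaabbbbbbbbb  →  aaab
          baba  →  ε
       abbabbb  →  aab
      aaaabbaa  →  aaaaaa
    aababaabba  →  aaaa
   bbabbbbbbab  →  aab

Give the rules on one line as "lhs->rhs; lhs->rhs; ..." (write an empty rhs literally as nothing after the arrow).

  | aabbaba => aaaba => aaa
  | abbaaaa => aaaaa
  | aaaab
  | aaaa

ba->; bb->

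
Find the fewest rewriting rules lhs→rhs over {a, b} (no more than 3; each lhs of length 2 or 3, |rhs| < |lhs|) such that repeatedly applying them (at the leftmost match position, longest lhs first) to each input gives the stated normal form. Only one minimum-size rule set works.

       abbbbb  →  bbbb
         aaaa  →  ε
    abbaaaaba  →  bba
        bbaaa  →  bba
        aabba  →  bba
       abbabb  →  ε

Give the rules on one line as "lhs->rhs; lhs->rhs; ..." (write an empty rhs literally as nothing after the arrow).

  | abbbbb => bbbb
  | aaaa => aa => ε
  | abbaaaaba => baaaaba => baaba => bba
  | bbaaa => bba

aa->; ab->; bab->a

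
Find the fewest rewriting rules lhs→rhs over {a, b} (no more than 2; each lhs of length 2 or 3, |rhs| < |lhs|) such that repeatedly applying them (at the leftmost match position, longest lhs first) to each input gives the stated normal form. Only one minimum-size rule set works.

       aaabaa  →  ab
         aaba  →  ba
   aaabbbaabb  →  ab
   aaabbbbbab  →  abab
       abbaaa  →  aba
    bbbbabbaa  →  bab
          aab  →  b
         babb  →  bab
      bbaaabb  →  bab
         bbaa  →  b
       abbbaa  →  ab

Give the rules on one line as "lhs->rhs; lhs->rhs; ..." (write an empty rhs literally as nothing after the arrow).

aa->; bb->b

  | aaabaa => abaa => ab
  | aaba => ba
  | aaabbbaabb => abbbaabb => abbaabb => abaabb => abbb => abb => ab
  | aaabbbbbab => abbbbbab => abbbbab => abbbab => abbab => abab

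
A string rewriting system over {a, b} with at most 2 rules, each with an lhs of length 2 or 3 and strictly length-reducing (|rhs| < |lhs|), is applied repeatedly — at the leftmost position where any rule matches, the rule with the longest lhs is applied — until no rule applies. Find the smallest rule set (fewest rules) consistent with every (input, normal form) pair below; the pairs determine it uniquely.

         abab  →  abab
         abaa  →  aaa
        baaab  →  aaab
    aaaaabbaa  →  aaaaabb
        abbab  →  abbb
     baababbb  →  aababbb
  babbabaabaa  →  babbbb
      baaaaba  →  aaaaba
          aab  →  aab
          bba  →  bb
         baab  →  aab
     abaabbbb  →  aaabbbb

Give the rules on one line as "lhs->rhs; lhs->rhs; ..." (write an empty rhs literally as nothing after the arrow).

  | abab
  | abaa => aaa
  | baaab => aaab
  | aaaaabbaa => aaaaabba => aaaaabb

baa->aa; bba->bb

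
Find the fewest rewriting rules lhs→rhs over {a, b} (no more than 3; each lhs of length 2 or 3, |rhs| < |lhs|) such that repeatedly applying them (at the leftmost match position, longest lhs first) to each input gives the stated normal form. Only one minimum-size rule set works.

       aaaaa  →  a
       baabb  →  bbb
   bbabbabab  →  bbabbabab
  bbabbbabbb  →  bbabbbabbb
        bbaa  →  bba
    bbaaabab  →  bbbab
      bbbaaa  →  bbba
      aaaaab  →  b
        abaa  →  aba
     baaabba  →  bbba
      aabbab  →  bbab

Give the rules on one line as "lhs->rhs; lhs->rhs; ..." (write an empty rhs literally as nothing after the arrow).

  | aaaaa => aaaa => aaa => aa => a
  | baabb => bbb
  | bbabbabab
  | bbabbbabbb

aa->a; aab->b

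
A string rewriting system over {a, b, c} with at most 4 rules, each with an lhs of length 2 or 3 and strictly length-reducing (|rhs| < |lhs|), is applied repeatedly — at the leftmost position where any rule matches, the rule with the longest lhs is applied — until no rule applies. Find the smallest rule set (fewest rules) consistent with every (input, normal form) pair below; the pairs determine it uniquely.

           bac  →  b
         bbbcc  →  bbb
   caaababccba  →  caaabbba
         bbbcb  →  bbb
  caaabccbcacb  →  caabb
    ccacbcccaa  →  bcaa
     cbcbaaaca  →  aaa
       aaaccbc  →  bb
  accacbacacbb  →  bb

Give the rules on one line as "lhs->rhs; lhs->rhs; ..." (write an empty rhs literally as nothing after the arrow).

  | bac => b
  | bbbcc => bbb
  | caaababccba => caaabbbcba => caaabbba
  | bbbcb => bbb

abc->bb; ac->; cb->; cc->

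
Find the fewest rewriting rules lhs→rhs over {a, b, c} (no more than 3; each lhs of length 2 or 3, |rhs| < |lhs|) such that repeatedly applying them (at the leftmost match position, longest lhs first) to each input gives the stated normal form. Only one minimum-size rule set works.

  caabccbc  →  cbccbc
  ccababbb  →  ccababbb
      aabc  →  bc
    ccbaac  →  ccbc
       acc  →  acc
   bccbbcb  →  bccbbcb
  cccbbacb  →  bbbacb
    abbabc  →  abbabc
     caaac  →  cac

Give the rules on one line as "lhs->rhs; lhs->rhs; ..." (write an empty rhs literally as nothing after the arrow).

  | caabccbc => cbccbc
  | ccababbb
  | aabc => bc
  | ccbaac => ccbc

aa->; ccc->b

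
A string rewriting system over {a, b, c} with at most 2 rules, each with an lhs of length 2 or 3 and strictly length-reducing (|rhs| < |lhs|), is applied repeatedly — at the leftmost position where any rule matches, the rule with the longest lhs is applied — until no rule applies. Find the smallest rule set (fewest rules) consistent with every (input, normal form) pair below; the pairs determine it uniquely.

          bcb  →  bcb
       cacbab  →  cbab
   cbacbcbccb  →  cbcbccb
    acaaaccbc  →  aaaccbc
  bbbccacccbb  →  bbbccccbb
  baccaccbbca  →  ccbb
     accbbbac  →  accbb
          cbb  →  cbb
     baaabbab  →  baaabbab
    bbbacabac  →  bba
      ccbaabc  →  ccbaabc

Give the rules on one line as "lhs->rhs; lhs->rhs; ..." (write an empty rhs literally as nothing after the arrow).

bac->; ca->

  | bcb
  | cacbab => cbab
  | cbacbcbccb => cbcbccb
  | acaaaccbc => aaaccbc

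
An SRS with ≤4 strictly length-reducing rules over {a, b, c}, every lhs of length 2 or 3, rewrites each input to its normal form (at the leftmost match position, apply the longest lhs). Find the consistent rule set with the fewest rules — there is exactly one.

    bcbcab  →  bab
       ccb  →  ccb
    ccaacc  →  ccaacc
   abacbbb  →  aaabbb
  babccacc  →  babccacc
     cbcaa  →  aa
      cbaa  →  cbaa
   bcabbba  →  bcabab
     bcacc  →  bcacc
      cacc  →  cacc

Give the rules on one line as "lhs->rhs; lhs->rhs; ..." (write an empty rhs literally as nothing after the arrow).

  | bcbcab => bab
  | ccb
  | ccaacc
  | abacbbb => aaabbb

bac->aa; bba->ab; cbc->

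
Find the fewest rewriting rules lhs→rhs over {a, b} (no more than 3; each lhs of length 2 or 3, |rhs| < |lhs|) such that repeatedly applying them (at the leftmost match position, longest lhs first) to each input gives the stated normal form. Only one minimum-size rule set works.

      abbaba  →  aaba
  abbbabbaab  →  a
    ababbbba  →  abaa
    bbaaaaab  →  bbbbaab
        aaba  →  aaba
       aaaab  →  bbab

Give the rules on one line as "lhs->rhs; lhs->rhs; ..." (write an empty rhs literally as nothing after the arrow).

aaa->bb; abb->a

  | abbaba => aaba
  | abbbabbaab => ababbaab => abaaab => abbbb => abb => a
  | ababbbba => ababba => abaa
  | bbaaaaab => bbbbaab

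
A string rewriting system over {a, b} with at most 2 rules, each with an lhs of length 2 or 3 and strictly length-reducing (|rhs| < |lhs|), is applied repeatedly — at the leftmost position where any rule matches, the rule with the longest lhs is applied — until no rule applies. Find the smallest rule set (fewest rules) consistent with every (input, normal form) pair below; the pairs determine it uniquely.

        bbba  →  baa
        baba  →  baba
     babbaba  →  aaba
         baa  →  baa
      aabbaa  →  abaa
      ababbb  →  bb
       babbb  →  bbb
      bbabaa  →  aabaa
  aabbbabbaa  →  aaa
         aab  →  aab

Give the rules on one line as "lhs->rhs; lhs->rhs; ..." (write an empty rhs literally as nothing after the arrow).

  | bbba => baa
  | baba
  | babbaba => bbaba => aaba
  | baa

abb->b; bba->aa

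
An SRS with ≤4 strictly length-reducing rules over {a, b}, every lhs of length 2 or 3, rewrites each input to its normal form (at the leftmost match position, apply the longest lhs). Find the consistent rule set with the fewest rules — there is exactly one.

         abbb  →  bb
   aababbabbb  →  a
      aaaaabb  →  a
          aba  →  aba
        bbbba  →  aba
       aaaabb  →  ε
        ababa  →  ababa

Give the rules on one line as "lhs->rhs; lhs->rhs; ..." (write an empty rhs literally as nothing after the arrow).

  | abbb => bb
  | aababbabbb => abbabbb => babbb => bbb => a
  | aaaaabb => aaab => a
  | aba

aab->; abb->b; bbb->a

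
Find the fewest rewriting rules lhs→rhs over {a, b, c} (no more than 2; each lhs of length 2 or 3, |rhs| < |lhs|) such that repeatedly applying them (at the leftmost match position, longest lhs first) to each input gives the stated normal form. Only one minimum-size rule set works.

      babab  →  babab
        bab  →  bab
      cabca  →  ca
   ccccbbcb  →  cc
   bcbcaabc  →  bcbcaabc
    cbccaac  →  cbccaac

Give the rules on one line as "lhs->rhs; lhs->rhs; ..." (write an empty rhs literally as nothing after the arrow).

  | babab
  | bab
  | cabca => ca
  | ccccbbcb => cccbcb => cccb => cc

cab->; ccb->c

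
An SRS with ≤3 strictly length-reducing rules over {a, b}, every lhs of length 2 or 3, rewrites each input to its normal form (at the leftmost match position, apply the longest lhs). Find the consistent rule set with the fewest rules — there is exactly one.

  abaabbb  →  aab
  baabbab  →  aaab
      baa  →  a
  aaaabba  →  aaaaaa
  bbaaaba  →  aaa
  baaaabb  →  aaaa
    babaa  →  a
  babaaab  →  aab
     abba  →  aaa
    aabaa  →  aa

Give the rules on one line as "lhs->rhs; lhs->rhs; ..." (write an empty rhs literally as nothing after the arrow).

  | abaabbb => abbb => aab
  | baabbab => abbab => aaab
  | baa => a
  | aaaabba => aaaaaa

aba->; ba->; bb->a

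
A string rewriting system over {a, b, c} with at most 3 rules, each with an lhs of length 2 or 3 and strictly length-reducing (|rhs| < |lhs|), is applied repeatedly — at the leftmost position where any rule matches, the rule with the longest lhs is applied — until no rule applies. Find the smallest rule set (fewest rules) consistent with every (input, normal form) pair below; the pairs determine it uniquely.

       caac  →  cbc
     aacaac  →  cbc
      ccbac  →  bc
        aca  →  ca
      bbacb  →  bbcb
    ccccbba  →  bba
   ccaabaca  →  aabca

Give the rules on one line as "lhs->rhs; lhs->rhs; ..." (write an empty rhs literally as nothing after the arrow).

  | caac => cbc
  | aacaac => acaac => caac => cbc
  | ccbac => bac => bc
  | aca => ca

ac->c; caa->cb; cc->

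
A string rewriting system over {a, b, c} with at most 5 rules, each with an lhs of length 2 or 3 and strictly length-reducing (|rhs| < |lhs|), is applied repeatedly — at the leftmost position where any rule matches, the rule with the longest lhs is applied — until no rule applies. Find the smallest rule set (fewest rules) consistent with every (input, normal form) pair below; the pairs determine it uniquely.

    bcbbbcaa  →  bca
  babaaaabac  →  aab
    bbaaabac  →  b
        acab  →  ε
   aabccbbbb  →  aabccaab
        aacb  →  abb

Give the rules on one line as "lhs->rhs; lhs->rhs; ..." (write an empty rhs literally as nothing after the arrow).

  | bcbbbcaa => bcaacaa => bcabaa => bca
  | babaaaabac => aaaabac => aaac => aab
  | bbaaabac => bbaac => bbab => b
  | acab => bab => ε

aba->; ac->b; bab->; bbb->aa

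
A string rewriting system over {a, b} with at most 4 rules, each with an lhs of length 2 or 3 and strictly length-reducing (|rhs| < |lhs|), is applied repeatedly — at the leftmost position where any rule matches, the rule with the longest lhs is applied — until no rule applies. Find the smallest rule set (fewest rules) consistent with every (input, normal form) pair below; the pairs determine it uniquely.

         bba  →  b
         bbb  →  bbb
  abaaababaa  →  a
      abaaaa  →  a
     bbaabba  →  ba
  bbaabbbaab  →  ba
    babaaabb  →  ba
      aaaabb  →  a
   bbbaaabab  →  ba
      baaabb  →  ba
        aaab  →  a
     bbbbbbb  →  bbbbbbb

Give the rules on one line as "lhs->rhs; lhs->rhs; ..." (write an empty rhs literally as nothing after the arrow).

aa->a; ab->a; bba->b

  | bba => b
  | bbb
  | abaaababaa => aaaababaa => aaababaa => aababaa => ababaa => aabaa => abaa => aaa => aa => a
  | abaaaa => aaaaa => aaaa => aaa => aa => a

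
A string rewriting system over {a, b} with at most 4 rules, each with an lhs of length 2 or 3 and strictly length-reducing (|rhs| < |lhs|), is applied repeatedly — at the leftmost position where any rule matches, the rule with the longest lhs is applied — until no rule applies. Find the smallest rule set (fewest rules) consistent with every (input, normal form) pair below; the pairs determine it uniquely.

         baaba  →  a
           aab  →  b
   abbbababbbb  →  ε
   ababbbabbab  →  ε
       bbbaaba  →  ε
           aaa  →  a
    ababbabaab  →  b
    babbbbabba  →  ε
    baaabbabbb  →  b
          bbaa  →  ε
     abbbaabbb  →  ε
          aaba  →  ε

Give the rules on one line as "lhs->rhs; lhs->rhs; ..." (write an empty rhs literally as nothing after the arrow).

aa->; ab->; ba->; bab->ba

  | baaba => aba => a
  | aab => b
  | abbbababbbb => bbababbbb => bbaabbbb => babbbb => babbb => babb => bab => ba => ε
  | ababbbabbab => abbbabbab => bbabbab => bbabab => bbaab => bab => ba => ε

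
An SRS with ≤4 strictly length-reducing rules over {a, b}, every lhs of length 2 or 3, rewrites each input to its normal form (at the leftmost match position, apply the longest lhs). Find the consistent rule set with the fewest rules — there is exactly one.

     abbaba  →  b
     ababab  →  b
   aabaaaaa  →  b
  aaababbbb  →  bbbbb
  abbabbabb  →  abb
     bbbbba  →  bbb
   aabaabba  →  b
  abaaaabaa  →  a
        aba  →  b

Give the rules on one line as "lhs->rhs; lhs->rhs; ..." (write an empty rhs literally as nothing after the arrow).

  | abbaba => aba => ba => b
  | ababab => babab => bbab => b
  | aabaaaaa => abaaaaa => baaaaa => baaaa => baaa => baa => ba => b
  | aaababbbb => aababbbb => ababbbb => babbbb => bbbbb

aba->ba; ba->b; bba->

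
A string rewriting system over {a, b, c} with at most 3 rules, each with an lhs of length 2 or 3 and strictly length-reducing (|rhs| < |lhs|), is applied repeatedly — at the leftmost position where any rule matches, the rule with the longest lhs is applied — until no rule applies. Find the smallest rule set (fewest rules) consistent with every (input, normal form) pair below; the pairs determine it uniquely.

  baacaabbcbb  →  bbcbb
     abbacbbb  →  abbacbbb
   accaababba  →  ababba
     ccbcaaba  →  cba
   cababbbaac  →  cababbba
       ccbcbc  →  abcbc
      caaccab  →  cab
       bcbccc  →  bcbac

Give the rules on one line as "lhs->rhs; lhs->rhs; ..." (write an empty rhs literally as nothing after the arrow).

  | baacaabbcbb => bccaabbcbb => baaabbcbb => bcabbcbb => bbcbb
  | abbacbbb
  | accaababba => aaaababba => caababba => ccbabba => ababba
  | ccbcaaba => abcaaba => aaba => cba

aa->c; bca->; cc->a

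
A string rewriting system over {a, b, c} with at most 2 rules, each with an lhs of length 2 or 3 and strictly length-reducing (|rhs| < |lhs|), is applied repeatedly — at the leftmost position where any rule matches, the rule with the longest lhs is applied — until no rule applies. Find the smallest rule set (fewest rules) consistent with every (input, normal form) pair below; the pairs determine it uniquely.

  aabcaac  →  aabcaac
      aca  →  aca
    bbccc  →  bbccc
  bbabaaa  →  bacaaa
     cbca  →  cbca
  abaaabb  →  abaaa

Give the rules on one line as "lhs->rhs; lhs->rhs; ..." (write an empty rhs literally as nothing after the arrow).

abb->a; bab->ac

  | aabcaac
  | aca
  | bbccc
  | bbabaaa => bacaaa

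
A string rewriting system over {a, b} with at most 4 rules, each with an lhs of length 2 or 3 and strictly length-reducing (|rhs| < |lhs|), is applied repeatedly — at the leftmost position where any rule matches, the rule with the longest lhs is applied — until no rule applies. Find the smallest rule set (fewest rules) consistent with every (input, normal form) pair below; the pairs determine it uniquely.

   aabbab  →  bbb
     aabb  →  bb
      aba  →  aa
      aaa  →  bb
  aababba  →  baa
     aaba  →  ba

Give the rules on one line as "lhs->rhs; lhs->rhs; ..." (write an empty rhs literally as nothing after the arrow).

  | aabbab => bbab => bbb
  | aabb => bb
  | aba => aa
  | aaa => bb

aaa->bb; aab->b; ab->a; bba->bb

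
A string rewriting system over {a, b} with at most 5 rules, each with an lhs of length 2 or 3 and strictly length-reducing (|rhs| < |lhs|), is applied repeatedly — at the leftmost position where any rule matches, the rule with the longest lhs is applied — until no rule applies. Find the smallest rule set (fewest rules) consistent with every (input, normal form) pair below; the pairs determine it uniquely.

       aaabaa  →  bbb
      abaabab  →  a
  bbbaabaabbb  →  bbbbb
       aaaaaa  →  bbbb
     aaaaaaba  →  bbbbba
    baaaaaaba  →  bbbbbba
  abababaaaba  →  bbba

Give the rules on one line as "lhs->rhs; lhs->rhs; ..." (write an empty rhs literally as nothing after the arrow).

  | aaabaa => bbbaa => bbb
  | abaabab => abab => a
  | bbbaabaabbb => bbbaabbb => bbbbb
  | aaaaaa => bbaaa => bbbb

aa->; aaa->bb; aab->; bab->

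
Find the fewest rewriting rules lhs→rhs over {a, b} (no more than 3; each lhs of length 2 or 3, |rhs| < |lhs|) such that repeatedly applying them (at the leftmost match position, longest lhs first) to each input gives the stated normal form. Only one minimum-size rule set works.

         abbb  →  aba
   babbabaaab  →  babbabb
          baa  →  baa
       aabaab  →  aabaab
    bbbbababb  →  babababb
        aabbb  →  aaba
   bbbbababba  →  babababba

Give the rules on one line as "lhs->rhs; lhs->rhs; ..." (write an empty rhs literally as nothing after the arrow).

  | abbb => aba
  | babbabaaab => babbabb
  | baa
  | aabaab

aaa->; bbb->ba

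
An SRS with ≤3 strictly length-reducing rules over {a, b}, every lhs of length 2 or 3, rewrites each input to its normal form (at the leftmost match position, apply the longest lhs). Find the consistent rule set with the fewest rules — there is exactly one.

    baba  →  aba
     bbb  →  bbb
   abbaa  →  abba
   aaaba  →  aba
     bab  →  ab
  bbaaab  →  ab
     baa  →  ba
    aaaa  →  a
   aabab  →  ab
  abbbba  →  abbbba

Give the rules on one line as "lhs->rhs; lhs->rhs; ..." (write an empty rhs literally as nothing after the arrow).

aa->a; bab->ab

  | baba => aba
  | bbb
  | abbaa => abba
  | aaaba => aaba => aba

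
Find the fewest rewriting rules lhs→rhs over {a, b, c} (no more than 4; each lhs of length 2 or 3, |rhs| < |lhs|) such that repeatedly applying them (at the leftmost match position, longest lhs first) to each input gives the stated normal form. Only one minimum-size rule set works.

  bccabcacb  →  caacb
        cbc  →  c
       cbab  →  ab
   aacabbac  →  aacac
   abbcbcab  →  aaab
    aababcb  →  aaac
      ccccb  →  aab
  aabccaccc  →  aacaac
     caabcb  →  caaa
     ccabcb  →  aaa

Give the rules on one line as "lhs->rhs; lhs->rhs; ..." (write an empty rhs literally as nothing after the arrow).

ba->c; bc->; bcb->cc; cc->a

  | bccabcacb => cabcacb => caacb
  | cbc => c
  | cbab => ccb => ab
  | aacabbac => aacabcc => aacac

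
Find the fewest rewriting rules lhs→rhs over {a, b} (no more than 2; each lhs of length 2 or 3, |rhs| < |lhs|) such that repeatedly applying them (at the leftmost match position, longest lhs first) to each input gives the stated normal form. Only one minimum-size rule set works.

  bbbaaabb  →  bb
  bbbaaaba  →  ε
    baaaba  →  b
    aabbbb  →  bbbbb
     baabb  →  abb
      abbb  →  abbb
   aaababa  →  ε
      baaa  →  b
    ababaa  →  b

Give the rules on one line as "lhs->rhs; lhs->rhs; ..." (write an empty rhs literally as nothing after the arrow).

aa->b; ba->

  | bbbaaabb => bbaabb => babb => bb
  | bbbaaaba => bbaaba => baba => ba => ε
  | baaaba => aaba => bba => b
  | aabbbb => bbbbb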